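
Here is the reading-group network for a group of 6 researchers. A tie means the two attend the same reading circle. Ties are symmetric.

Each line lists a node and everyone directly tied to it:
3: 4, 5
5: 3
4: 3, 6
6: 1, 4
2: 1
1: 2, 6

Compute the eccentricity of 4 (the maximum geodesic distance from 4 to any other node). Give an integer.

3

Distances from 4: 1:2, 2:3, 3:1, 5:2, 6:1.
The largest is 3 (to 2), so the eccentricity of 4 is 3.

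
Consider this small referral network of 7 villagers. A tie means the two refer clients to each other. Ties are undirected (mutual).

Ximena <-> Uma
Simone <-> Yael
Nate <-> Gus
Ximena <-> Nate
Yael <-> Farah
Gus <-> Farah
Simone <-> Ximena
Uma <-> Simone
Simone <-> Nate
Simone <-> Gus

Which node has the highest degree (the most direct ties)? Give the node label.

Degrees — Farah:2, Gus:3, Nate:3, Simone:5, Uma:2, Ximena:3, Yael:2.
The maximum is 5, attained only by Simone.

Simone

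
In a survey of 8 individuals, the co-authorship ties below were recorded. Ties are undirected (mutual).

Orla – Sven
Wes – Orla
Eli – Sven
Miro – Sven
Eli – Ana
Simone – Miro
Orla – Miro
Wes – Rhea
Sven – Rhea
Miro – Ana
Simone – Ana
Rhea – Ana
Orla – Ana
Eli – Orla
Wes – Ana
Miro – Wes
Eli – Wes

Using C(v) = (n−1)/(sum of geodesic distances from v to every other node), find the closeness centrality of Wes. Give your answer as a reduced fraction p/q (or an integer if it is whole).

7/9

Distances from Wes: Ana:1, Eli:1, Miro:1, Orla:1, Rhea:1, Simone:2, Sven:2. Sum = 9.
n = 8, so closeness = 7/9.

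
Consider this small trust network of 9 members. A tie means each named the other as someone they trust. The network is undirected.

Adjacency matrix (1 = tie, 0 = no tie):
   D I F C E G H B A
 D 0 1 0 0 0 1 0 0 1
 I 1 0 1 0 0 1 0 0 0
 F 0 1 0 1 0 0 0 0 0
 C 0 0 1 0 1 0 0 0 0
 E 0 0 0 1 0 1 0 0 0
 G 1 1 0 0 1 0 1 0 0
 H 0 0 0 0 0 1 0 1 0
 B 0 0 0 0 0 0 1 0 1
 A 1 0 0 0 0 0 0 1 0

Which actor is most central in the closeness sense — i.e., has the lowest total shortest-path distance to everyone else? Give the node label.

Farness (sum of distances to all others) for each node — A:18, B:20, C:20, D:14, E:16, F:18, G:12, H:16, I:14.
The smallest farness is 12, for G, so G has the highest closeness.

G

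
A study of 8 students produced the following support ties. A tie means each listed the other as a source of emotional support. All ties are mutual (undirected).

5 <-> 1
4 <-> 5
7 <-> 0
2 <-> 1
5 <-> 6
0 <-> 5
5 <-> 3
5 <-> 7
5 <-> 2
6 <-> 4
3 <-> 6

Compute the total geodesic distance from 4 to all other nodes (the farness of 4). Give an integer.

Distances from 4: 0:2, 1:2, 2:2, 3:2, 5:1, 6:1, 7:2.
Sum = 2 + 2 + 2 + 2 + 1 + 1 + 2 = 12.

12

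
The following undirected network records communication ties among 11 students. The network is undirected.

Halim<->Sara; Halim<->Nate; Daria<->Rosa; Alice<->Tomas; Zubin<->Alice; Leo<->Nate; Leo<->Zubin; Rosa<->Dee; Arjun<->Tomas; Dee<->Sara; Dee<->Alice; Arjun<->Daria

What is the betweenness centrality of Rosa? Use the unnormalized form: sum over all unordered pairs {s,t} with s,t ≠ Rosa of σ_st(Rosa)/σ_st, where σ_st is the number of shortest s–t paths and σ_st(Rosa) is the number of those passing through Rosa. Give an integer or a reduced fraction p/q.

7

Pairs whose geodesics pass through Rosa — Daria–Dee: 1; Daria–Sara: 1; Daria–Halim: 1; Daria–Nate: 1; Daria–Leo: 1/2; Daria–Zubin: 1/2; Daria–Alice: 1/2; Dee–Arjun: 1/2; Sara–Arjun: 1/2; Halim–Arjun: 1/2.
All other pairs contribute 0.
Summing the contributions gives betweenness(Rosa) = 7.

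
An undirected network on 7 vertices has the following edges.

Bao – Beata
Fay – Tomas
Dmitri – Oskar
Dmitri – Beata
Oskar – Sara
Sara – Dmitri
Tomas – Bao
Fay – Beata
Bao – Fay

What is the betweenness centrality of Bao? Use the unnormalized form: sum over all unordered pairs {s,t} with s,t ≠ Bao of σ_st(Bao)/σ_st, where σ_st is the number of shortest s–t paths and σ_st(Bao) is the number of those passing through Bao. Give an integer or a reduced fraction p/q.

2

Pairs whose geodesics pass through Bao — Oskar–Tomas: 1/2; Dmitri–Tomas: 1/2; Sara–Tomas: 1/2; Beata–Tomas: 1/2.
All other pairs contribute 0.
Summing the contributions gives betweenness(Bao) = 2.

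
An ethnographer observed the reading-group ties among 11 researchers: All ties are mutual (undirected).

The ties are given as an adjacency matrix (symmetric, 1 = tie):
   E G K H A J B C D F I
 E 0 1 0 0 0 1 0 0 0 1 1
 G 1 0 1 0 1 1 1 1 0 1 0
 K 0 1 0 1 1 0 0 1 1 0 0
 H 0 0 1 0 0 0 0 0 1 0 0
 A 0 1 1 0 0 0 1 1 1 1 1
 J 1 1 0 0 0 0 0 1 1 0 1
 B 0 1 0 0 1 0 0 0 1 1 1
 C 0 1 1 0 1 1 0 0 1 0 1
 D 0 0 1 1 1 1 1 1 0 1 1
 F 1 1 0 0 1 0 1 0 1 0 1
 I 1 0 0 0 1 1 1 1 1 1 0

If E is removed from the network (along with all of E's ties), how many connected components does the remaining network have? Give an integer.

1

E's neighbors (F, G, I, and J) remain reachable from one another through other ties, so the rest of the network stays in one piece.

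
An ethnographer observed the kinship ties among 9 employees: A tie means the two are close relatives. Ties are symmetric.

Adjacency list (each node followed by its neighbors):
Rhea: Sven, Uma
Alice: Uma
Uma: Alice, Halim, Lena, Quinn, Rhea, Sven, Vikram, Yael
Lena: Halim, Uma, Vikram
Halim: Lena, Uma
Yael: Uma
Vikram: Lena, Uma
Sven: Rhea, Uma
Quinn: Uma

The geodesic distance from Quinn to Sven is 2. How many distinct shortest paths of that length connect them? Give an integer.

1

The shortest distance is 2, and the only length-2 path is Quinn–Uma–Sven. So there is exactly 1 shortest path.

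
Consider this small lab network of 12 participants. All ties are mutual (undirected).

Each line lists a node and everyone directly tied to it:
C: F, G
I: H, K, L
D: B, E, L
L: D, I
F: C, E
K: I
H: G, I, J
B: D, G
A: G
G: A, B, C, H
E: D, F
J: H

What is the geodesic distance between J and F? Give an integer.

One shortest route is J – H – G – C – F, which uses 4 edges, and at distance 3 from J we only reach {A, B, C, K, L}, which does not include F. So d(J,F) = 4.

4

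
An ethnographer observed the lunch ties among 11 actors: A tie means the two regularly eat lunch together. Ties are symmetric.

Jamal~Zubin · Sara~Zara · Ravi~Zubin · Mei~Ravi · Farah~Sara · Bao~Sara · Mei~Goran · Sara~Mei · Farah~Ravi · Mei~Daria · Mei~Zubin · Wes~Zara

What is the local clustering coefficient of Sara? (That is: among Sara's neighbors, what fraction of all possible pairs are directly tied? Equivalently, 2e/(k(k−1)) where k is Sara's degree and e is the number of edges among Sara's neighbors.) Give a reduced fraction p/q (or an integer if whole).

Sara's neighbors: Bao, Farah, Mei, and Zara (k = 4).
Possible neighbor pairs: C(4,2) = 6. Edges among them: none → e = 0.
Clustering(Sara) = 0/6 = 0.

0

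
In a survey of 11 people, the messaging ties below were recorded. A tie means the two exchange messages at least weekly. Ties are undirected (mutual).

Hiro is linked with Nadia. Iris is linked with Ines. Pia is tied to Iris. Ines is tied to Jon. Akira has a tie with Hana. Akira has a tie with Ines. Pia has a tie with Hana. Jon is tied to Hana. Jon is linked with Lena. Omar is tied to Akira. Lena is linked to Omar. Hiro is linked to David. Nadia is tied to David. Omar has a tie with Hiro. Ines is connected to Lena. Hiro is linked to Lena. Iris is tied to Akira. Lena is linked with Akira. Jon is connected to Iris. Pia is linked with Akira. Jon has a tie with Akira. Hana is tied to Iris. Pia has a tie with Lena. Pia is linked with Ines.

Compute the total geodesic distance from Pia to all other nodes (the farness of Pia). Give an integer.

Distances from Pia: Akira:1, David:3, Hana:1, Hiro:2, Ines:1, Iris:1, Jon:2, Lena:1, Nadia:3, Omar:2.
Sum = 1 + 3 + 1 + 2 + 1 + 1 + 2 + 1 + 3 + 2 = 17.

17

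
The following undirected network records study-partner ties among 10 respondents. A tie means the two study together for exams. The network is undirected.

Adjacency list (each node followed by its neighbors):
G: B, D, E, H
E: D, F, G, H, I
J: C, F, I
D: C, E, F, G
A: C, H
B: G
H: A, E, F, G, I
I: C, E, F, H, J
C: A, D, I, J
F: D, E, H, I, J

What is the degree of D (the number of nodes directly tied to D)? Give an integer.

D is directly tied to C, E, F, and G. That is 4 neighbors, so the degree of D is 4.

4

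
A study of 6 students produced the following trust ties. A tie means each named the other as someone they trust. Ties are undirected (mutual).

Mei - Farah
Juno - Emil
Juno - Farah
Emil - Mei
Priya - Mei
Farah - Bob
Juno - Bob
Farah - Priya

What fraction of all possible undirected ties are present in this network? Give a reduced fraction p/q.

8/15

There are 8 edges and 6 nodes, so the maximum possible is C(6,2) = 15.
Density = 8/15.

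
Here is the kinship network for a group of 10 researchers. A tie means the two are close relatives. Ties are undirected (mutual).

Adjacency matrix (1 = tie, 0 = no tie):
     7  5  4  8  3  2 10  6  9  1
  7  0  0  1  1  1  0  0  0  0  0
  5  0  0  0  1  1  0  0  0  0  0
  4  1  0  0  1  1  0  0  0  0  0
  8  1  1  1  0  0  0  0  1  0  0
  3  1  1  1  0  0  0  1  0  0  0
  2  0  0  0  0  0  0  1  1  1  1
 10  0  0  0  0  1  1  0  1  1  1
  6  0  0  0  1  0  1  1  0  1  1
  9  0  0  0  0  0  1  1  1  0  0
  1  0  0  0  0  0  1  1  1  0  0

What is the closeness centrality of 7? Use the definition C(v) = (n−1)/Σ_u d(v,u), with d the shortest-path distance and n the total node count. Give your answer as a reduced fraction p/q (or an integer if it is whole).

1/2

Distances from 7: 1:3, 2:3, 3:1, 4:1, 5:2, 6:2, 8:1, 9:3, 10:2. Sum = 18.
n = 10, so closeness = 9/18 = 1/2.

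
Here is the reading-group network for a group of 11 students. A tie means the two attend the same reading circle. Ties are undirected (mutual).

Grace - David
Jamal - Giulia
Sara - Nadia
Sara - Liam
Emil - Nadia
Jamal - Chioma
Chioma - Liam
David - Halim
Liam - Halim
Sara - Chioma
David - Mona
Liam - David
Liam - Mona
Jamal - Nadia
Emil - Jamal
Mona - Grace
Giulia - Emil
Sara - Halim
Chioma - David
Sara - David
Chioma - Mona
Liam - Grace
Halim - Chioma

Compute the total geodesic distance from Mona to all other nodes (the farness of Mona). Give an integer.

19

Distances from Mona: Chioma:1, David:1, Emil:3, Giulia:3, Grace:1, Halim:2, Jamal:2, Liam:1, Nadia:3, Sara:2.
Sum = 1 + 1 + 3 + 3 + 1 + 2 + 2 + 1 + 3 + 2 = 19.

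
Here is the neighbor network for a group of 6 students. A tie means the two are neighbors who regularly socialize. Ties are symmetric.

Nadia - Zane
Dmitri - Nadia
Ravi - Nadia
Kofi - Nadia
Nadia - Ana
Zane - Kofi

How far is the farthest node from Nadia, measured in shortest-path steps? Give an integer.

Distances from Nadia: Ana:1, Dmitri:1, Kofi:1, Ravi:1, Zane:1.
The largest is 1 (to Dmitri, Kofi, Zane, Ravi, and Ana), so the eccentricity of Nadia is 1.

1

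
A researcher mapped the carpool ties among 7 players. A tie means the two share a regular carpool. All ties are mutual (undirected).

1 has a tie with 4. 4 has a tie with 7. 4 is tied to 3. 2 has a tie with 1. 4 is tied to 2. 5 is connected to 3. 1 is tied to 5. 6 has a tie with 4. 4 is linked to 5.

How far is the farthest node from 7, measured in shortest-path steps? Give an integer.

2

Distances from 7: 1:2, 2:2, 3:2, 4:1, 5:2, 6:2.
The largest is 2 (to 6, 3, 1, 5, and 2), so the eccentricity of 7 is 2.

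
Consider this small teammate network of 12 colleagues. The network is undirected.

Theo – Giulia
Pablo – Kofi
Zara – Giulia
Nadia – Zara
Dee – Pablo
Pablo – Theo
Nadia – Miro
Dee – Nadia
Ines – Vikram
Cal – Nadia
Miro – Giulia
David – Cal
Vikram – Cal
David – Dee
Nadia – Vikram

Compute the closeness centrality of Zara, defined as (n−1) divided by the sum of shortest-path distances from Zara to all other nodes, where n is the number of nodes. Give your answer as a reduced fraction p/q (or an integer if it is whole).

11/25

Distances from Zara: Cal:2, David:3, Dee:2, Giulia:1, Ines:3, Kofi:4, Miro:2, Nadia:1, Pablo:3, Theo:2, Vikram:2. Sum = 25.
n = 12, so closeness = 11/25.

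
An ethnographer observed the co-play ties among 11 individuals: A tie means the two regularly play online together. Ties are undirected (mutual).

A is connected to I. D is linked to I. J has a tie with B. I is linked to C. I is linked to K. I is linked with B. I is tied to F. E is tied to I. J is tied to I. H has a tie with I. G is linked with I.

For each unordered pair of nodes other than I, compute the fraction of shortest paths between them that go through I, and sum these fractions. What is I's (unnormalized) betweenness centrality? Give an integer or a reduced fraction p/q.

44

Pairs whose geodesics pass through I — C–K: 1; C–G: 1; C–H: 1; C–A: 1; C–B: 1; C–E: 1; C–D: 1; C–J: 1; C–F: 1; K–G: 1; K–H: 1; K–A: 1; K–B: 1; K–E: 1 … (+30 more pairs).
All other pairs contribute 0.
Summing the contributions gives betweenness(I) = 44.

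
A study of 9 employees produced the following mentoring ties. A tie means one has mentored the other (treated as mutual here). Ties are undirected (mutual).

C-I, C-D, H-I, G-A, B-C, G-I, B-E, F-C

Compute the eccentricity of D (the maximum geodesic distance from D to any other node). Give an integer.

Distances from D: A:4, B:2, C:1, E:3, F:2, G:3, H:3, I:2.
The largest is 4 (to A), so the eccentricity of D is 4.

4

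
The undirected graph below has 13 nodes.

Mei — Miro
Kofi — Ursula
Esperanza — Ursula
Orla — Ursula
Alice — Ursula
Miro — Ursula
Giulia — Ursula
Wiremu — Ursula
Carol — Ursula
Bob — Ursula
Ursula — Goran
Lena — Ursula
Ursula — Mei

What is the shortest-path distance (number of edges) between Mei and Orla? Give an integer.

One shortest route is Mei – Ursula – Orla, which uses 2 edges, and Mei and Orla are not directly tied, so nothing shorter exists. So d(Mei,Orla) = 2.

2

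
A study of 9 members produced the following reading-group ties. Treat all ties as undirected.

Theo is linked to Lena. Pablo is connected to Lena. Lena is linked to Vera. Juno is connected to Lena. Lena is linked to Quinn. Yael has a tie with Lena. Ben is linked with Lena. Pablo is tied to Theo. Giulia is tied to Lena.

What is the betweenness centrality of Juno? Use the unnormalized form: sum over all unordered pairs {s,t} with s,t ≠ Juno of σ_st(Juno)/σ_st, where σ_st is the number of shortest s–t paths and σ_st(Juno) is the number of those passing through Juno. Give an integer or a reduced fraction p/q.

0

No shortest path between any pair of other nodes passes through Juno.
Summing the contributions gives betweenness(Juno) = 0.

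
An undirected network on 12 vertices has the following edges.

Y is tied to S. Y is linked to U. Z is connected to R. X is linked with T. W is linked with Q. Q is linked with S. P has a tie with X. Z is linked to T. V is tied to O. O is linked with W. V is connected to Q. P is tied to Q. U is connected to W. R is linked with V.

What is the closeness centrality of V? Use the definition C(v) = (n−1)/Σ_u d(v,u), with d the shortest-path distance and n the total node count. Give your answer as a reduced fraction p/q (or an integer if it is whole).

11/23

Distances from V: O:1, P:2, Q:1, R:1, S:2, T:3, U:3, W:2, X:3, Y:3, Z:2. Sum = 23.
n = 12, so closeness = 11/23.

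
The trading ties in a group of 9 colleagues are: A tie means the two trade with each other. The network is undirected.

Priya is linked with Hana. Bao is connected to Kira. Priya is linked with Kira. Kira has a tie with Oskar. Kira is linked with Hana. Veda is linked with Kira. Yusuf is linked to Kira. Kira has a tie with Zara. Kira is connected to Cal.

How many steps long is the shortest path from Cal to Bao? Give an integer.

One shortest route is Cal – Kira – Bao, which uses 2 edges, and Cal and Bao are not directly tied, so nothing shorter exists. So d(Cal,Bao) = 2.

2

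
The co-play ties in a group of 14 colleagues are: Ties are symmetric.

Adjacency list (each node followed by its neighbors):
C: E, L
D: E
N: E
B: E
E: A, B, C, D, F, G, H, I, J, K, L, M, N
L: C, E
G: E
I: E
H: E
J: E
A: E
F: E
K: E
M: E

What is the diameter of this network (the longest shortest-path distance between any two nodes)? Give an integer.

Eccentricity of each node (its greatest distance to any other): A:2, B:2, C:2, D:2, E:1, F:2, G:2, H:2, I:2, J:2, K:2, L:2, M:2, N:2.
The maximum eccentricity is 2, realized for instance by the pair C–H via C – E – H. So the diameter is 2.

2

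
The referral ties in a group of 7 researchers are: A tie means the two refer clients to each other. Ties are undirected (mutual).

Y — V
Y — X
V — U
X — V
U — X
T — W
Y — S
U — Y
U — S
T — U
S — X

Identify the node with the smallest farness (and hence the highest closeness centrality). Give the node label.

U

Farness (sum of distances to all others) for each node — S:10, T:10, U:7, V:10, W:15, X:9, Y:9.
The smallest farness is 7, for U, so U has the highest closeness.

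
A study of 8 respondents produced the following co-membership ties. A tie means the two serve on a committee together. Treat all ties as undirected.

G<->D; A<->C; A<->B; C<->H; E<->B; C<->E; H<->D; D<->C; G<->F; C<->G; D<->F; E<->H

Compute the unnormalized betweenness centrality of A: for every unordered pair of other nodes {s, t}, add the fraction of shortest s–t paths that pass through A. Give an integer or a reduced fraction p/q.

26/15

Pairs whose geodesics pass through A — C–B: 1/2; G–B: 1/2; F–B: 2/5; D–B: 1/3.
All other pairs contribute 0.
Summing the contributions gives betweenness(A) = 26/15.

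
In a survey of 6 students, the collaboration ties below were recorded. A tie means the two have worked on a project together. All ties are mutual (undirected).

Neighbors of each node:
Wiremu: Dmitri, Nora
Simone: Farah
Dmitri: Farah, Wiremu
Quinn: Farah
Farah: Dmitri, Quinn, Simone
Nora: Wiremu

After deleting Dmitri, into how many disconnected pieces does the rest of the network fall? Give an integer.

Without Dmitri, the remaining ties split the others into: {Farah, Quinn, Simone}; {Nora, Wiremu}.
That's 2 separate components.

2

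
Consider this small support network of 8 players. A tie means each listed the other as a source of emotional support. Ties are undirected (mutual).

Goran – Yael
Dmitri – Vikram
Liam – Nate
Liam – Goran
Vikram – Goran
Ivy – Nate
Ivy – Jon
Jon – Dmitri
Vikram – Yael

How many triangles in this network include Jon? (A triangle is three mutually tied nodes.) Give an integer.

0

Jon's neighbors are Dmitri and Ivy, but none of them are tied to each other, so no triangle contains Jon.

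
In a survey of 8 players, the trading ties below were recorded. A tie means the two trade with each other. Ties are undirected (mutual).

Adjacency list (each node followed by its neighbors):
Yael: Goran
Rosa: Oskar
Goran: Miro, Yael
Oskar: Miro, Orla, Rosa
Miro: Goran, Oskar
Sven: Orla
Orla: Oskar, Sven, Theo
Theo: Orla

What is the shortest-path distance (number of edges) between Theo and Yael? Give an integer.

5

One shortest route is Theo – Orla – Oskar – Miro – Goran – Yael, which uses 5 edges, and at distance 4 from Theo we only reach {Goran}, which does not include Yael. So d(Theo,Yael) = 5.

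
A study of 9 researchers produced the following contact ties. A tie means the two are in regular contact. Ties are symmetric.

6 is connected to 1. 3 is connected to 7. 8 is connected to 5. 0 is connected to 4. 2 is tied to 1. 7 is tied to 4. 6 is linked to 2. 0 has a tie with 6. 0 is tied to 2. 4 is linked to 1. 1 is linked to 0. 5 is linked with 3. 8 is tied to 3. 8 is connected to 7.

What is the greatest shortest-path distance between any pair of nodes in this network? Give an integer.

5

Eccentricity of each node (its greatest distance to any other): 0:4, 1:4, 2:5, 3:4, 4:3, 5:5, 6:5, 7:3, 8:4.
The maximum eccentricity is 5, realized for instance by the pair 5–2 via 5 – 3 – 7 – 4 – 0 – 2. So the diameter is 5.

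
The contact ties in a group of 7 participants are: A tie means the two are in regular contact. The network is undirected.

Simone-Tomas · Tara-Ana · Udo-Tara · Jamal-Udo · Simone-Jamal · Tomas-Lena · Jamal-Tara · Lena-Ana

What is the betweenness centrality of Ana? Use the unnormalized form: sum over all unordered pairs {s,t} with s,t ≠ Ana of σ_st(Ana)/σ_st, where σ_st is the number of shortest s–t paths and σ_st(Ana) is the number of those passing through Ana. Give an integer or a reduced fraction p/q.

3

Pairs whose geodesics pass through Ana — Lena–Tara: 1; Lena–Udo: 1; Lena–Jamal: 1/2; Tara–Tomas: 1/2.
All other pairs contribute 0.
Summing the contributions gives betweenness(Ana) = 3.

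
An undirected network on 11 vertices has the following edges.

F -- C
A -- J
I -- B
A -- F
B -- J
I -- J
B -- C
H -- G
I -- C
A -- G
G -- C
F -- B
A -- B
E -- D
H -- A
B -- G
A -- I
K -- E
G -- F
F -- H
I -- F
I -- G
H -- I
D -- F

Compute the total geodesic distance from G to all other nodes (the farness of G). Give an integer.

Distances from G: A:1, B:1, C:1, D:2, E:3, F:1, H:1, I:1, J:2, K:4.
Sum = 1 + 1 + 1 + 2 + 3 + 1 + 1 + 1 + 2 + 4 = 17.

17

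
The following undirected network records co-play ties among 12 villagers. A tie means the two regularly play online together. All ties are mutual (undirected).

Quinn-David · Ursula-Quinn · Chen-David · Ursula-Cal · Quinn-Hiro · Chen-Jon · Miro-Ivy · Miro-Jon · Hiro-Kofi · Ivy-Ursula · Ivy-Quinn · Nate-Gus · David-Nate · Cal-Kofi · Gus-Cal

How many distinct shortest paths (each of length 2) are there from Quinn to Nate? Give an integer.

1

The shortest distance is 2, and the only length-2 path is Quinn–David–Nate. So there is exactly 1 shortest path.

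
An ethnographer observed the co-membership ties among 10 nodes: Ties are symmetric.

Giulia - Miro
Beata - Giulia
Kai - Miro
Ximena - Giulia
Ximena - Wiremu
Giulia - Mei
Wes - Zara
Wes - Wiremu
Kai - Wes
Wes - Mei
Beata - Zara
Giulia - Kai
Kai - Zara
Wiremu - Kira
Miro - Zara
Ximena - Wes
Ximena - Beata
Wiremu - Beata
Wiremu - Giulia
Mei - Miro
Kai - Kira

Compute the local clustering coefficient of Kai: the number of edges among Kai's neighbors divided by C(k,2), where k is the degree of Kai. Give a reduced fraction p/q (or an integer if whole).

Kai's neighbors: Giulia, Kira, Miro, Wes, and Zara (k = 5).
Possible neighbor pairs: C(5,2) = 10. Edges among them: Giulia–Miro, Miro–Zara, Wes–Zara → e = 3.
Clustering(Kai) = 3/10.

3/10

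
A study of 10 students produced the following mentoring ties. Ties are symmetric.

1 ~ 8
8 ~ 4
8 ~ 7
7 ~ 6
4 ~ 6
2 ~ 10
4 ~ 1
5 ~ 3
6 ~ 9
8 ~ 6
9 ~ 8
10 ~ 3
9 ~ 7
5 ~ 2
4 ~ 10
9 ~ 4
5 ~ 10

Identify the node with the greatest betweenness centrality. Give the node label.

Unnormalized betweenness of each node: 1:0, 2:0, 3:0, 4:21, 5:1/2, 6:5/3, 7:0, 8:11/3, 9:5/3, 10:37/2.
4 has the largest value, 21, making it the main broker — the node through which the most shortest paths run.

4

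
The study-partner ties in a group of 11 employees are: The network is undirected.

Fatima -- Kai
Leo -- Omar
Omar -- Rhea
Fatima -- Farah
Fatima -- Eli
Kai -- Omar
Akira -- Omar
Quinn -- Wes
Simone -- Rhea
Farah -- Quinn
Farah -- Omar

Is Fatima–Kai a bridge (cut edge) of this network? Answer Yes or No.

Even without that edge, Fatima still reaches Kai via Fatima – Farah – Omar – Kai, so the network stays connected. Not a bridge.

No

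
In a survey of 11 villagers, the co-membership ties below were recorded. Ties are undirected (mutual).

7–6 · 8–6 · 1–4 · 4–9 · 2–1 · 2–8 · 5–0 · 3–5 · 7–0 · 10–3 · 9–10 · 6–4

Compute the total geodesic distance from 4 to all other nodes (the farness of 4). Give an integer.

Distances from 4: 0:3, 1:1, 2:2, 3:3, 5:4, 6:1, 7:2, 8:2, 9:1, 10:2.
Sum = 3 + 1 + 2 + 3 + 4 + 1 + 2 + 2 + 1 + 2 = 21.

21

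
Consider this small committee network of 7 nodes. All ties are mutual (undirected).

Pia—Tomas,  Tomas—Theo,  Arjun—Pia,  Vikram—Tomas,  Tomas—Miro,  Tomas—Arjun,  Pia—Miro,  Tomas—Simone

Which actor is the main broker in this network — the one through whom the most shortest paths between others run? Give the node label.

Unnormalized betweenness of each node: Arjun:0, Miro:0, Pia:1/2, Simone:0, Theo:0, Tomas:25/2, Vikram:0.
Tomas has the largest value, 25/2, making it the main broker — the node through which the most shortest paths run.

Tomas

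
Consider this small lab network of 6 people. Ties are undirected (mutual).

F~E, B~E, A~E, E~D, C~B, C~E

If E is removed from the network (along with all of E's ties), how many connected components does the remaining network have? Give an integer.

4

Without E, the remaining ties split the others into: {F}; {B, C}; {A}; {D}.
That's 4 separate components.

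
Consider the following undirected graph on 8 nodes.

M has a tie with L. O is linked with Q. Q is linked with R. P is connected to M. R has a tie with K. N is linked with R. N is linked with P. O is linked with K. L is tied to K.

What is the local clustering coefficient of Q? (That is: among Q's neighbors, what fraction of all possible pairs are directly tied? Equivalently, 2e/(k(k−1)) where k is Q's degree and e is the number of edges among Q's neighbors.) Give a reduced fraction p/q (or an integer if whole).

Q's neighbors: O and R (k = 2).
Possible neighbor pairs: C(2,2) = 1. Edges among them: none → e = 0.
Clustering(Q) = 0/1.

0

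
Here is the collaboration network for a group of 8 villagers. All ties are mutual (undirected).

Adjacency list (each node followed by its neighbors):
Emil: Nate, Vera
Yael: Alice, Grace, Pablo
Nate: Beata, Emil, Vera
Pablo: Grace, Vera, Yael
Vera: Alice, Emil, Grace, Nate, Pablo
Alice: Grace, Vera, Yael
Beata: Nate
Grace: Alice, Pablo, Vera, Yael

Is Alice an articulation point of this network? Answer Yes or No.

Even without Alice, every remaining node can still reach every other (the residual graph is connected), so Alice is not a cut vertex.

No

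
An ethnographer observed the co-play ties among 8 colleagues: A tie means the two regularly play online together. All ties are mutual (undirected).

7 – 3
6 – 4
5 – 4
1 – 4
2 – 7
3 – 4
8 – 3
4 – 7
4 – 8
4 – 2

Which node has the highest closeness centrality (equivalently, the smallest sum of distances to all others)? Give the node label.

4

Farness (sum of distances to all others) for each node — 1:13, 2:12, 3:11, 4:7, 5:13, 6:13, 7:11, 8:12.
The smallest farness is 7, for 4, so 4 has the highest closeness.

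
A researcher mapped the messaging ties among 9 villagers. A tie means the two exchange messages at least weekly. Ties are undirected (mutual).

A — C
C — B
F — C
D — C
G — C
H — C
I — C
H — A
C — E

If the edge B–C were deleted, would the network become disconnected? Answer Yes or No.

Yes

Without the B–C edge there is no alternate route between B and C, so the network disconnects. It is a bridge.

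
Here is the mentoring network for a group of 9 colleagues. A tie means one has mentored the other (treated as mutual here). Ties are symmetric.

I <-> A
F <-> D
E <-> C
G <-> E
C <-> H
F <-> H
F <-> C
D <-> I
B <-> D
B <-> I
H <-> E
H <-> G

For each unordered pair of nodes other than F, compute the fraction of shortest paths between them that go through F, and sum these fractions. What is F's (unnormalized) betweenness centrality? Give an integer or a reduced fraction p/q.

Pairs whose geodesics pass through F — C–I: 1; C–A: 1; C–D: 1; C–B: 1; G–I: 1; G–A: 1; G–D: 1; G–B: 1; E–I: 2/2; E–A: 2/2; E–D: 2/2; E–B: 2/2; H–I: 1; H–A: 1 … (+2 more pairs).
All other pairs contribute 0.
Summing the contributions gives betweenness(F) = 16.

16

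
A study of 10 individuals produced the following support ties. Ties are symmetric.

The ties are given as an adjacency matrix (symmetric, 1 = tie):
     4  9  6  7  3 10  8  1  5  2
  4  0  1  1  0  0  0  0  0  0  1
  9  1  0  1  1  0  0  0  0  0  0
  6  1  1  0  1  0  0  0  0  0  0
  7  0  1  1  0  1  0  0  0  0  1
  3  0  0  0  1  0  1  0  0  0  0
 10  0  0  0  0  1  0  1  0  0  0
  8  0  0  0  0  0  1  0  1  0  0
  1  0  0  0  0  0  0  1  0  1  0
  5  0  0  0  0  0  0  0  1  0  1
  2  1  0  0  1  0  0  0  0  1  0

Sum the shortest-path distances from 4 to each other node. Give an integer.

Distances from 4: 1:3, 2:1, 3:3, 5:2, 6:1, 7:2, 8:4, 9:1, 10:4.
Sum = 3 + 1 + 3 + 2 + 1 + 2 + 4 + 1 + 4 = 21.

21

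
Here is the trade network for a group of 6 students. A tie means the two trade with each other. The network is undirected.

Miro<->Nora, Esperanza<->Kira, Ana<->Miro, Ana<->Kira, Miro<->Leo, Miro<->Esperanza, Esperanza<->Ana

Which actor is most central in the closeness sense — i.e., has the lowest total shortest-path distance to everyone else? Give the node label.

Miro

Farness (sum of distances to all others) for each node — Ana:7, Esperanza:7, Kira:10, Leo:10, Miro:6, Nora:10.
The smallest farness is 6, for Miro, so Miro has the highest closeness.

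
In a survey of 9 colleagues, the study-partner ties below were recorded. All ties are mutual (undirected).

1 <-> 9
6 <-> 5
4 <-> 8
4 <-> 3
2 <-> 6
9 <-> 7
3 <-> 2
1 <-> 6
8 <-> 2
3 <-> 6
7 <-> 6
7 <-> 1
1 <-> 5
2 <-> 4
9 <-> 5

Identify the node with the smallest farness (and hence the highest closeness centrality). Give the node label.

Farness (sum of distances to all others) for each node — 1:14, 2:13, 3:14, 4:18, 5:15, 6:11, 7:15, 8:19, 9:19.
The smallest farness is 11, for 6, so 6 has the highest closeness.

6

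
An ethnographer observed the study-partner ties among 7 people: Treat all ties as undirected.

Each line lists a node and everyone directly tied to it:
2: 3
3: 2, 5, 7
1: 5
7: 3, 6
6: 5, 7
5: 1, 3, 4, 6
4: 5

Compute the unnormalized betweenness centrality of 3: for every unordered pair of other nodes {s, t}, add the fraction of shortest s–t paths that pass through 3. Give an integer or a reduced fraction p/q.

13/2

Pairs whose geodesics pass through 3 — 2–7: 1; 2–5: 1; 2–6: 2/2; 2–4: 1; 2–1: 1; 7–5: 1/2; 7–4: 1/2; 7–1: 1/2.
All other pairs contribute 0.
Summing the contributions gives betweenness(3) = 13/2.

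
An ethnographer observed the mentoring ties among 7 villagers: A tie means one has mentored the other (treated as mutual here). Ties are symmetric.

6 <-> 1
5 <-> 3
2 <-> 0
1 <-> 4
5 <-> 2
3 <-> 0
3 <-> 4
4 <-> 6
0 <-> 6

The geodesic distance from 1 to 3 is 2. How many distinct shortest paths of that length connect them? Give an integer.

The shortest distance is 2, and the only length-2 path is 1–4–3. So there is exactly 1 shortest path.

1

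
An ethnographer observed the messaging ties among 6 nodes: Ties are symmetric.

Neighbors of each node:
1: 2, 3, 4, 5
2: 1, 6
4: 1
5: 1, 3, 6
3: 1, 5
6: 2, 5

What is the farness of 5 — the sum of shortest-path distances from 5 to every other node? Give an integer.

Distances from 5: 1:1, 2:2, 3:1, 4:2, 6:1.
Sum = 1 + 2 + 1 + 2 + 1 = 7.

7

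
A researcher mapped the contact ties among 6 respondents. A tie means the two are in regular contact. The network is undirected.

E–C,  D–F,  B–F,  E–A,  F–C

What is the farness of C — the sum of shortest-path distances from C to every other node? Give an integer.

Distances from C: A:2, B:2, D:2, E:1, F:1.
Sum = 2 + 2 + 2 + 1 + 1 = 8.

8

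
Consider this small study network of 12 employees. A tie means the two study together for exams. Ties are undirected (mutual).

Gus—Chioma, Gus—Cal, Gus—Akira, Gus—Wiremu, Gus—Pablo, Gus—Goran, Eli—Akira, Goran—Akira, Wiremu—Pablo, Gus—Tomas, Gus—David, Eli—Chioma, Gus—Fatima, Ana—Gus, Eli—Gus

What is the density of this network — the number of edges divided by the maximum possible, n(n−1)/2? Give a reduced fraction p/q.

There are 15 edges and 12 nodes, so the maximum possible is C(12,2) = 66.
Density = 15/66 = 5/22.

5/22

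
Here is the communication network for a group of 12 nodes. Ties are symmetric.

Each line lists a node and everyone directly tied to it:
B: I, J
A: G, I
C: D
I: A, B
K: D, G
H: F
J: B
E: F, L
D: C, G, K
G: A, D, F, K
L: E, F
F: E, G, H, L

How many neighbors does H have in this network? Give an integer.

H is directly tied to F. That is 1 neighbor, so the degree of H is 1.

1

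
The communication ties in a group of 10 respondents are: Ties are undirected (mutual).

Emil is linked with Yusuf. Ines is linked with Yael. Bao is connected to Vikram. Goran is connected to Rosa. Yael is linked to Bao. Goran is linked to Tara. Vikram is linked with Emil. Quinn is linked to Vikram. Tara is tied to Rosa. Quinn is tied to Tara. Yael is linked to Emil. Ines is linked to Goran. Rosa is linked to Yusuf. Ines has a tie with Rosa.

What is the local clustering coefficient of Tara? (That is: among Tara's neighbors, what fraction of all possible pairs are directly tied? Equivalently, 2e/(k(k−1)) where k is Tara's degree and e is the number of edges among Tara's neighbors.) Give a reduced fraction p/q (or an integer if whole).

1/3

Tara's neighbors: Goran, Quinn, and Rosa (k = 3).
Possible neighbor pairs: C(3,2) = 3. Edges among them: Goran–Rosa → e = 1.
Clustering(Tara) = 1/3.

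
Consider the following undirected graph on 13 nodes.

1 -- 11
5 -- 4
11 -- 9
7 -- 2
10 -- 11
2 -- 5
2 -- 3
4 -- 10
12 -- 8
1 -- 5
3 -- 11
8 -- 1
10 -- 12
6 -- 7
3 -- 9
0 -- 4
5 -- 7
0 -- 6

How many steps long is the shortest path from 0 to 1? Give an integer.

One shortest route is 0 – 4 – 5 – 1, which uses 3 edges, and at distance 2 from 0 we only reach {5, 7, 10}, which does not include 1. So d(0,1) = 3.

3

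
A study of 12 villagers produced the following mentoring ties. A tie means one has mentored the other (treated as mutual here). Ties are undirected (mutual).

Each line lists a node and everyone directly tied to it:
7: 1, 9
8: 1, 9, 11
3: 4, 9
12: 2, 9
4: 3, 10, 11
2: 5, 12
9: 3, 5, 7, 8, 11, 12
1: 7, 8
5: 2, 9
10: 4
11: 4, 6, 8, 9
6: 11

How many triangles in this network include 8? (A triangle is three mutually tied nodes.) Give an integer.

1

8's neighbors: 1, 9, and 11.
Neighbor pairs that are themselves tied: 8–9–11. Each forms one triangle with 8, for 1 in total.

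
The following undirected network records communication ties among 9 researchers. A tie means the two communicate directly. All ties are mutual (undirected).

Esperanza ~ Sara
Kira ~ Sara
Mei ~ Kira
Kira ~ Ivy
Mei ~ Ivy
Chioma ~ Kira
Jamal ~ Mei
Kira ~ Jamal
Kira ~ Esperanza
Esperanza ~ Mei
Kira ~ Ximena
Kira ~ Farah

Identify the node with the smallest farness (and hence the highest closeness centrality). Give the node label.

Kira

Farness (sum of distances to all others) for each node — Chioma:15, Esperanza:13, Farah:15, Ivy:14, Jamal:14, Kira:8, Mei:12, Sara:14, Ximena:15.
The smallest farness is 8, for Kira, so Kira has the highest closeness.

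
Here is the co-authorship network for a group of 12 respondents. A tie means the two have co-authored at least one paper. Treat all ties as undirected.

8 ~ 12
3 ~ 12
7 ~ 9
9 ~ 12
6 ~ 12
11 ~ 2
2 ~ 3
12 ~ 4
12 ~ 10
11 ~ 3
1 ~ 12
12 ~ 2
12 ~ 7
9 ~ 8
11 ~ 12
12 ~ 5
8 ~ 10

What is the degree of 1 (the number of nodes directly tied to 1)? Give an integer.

1 is directly tied to 12. That is 1 neighbor, so the degree of 1 is 1.

1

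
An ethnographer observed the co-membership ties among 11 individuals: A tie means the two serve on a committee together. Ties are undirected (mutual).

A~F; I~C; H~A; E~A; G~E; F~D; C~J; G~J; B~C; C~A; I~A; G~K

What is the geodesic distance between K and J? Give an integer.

One shortest route is K – G – J, which uses 2 edges, and K and J are not directly tied, so nothing shorter exists. So d(K,J) = 2.

2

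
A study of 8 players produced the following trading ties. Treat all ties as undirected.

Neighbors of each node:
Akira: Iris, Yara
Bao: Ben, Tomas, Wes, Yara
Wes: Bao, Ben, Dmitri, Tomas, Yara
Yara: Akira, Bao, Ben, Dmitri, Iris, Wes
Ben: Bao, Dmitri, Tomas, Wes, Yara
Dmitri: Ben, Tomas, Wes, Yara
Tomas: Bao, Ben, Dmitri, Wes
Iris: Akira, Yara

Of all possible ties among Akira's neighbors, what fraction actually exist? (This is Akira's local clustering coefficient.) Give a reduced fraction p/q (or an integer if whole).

Akira's neighbors: Iris and Yara (k = 2).
Possible neighbor pairs: C(2,2) = 1. Edges among them: Iris–Yara → e = 1.
Clustering(Akira) = 1/1.

1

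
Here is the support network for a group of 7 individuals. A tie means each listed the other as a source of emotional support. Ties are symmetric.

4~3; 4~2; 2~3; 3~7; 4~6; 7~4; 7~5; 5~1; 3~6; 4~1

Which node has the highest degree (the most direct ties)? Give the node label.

Degrees — 1:2, 2:2, 3:4, 4:5, 5:2, 6:2, 7:3.
The maximum is 5, attained only by 4.

4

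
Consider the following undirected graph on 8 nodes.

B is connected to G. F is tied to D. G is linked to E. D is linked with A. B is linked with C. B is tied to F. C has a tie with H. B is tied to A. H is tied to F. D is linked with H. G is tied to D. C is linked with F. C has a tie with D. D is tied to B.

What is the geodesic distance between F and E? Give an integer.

One shortest route is F – B – G – E, which uses 3 edges, and at distance 2 from F we only reach {A, G}, which does not include E. So d(F,E) = 3.

3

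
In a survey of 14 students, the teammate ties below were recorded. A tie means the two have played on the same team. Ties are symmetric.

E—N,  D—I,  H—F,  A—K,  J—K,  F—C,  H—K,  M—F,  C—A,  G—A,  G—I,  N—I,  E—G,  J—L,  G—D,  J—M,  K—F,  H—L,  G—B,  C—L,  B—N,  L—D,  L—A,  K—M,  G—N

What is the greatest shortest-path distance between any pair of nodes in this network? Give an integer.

Eccentricity of each node (its greatest distance to any other): A:2, B:4, C:3, D:3, E:4, F:4, G:3, H:4, I:4, J:4, K:3, L:3, M:4, N:4.
The maximum eccentricity is 4, realized for instance by the pair M–B via M – K – A – G – B. So the diameter is 4.

4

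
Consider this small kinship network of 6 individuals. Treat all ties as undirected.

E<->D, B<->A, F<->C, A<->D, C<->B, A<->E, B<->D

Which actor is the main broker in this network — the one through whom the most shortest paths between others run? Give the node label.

B

Unnormalized betweenness of each node: A:3/2, B:6, C:4, D:3/2, E:0, F:0.
B has the largest value, 6, making it the main broker — the node through which the most shortest paths run.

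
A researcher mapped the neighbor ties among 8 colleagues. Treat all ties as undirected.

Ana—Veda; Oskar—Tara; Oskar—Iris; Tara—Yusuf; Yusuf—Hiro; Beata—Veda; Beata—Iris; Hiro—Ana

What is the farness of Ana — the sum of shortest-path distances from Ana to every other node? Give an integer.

Distances from Ana: Beata:2, Hiro:1, Iris:3, Oskar:4, Tara:3, Veda:1, Yusuf:2.
Sum = 2 + 1 + 3 + 4 + 3 + 1 + 2 = 16.

16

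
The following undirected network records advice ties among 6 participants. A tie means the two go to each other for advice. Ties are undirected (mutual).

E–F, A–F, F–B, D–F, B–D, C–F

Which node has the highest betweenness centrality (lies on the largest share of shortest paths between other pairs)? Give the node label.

F

Unnormalized betweenness of each node: A:0, B:0, C:0, D:0, E:0, F:9.
F has the largest value, 9, making it the main broker — the node through which the most shortest paths run.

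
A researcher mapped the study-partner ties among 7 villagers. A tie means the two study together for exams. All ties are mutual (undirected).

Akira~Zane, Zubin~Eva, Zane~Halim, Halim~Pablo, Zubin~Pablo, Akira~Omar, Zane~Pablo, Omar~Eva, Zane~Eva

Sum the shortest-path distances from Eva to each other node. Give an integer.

Distances from Eva: Akira:2, Halim:2, Omar:1, Pablo:2, Zane:1, Zubin:1.
Sum = 2 + 2 + 1 + 2 + 1 + 1 = 9.

9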